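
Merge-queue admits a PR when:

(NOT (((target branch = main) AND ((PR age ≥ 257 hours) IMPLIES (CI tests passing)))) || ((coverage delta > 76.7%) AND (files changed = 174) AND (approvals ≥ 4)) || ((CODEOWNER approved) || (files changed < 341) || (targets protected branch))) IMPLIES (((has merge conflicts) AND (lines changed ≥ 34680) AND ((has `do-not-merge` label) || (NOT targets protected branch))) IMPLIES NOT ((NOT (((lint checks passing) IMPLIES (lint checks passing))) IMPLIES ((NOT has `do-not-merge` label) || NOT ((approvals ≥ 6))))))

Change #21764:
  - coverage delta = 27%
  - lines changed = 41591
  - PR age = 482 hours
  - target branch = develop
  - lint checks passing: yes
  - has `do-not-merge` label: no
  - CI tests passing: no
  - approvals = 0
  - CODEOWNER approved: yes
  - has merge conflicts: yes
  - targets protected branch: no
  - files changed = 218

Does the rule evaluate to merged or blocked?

Atomic conditions:
  target branch = main: develop == main is false
  PR age ≥ 257 hours: 482 ≥ 257 is true
  CI tests passing: no → false
  coverage delta > 76.7%: 27 > 76.7 is false
  files changed = 174: 218 == 174 is false
  approvals ≥ 4: 0 ≥ 4 is false
  CODEOWNER approved: yes → true
  files changed < 341: 218 < 341 is true
  targets protected branch: no → false
  has merge conflicts: yes → true
  lines changed ≥ 34680: 41591 ≥ 34680 is true
  has `do-not-merge` label: no → false
  NOT targets protected branch: no → true
  lint checks passing: yes → true
  NOT has `do-not-merge` label: no → true
  approvals ≥ 6: 0 ≥ 6 is false
Combine:
[1.1.1.2] true → false = false
[1.1.1] false AND false = false
[1.1] NOT false = true
[1.2] false AND false AND false = false
[1.3] true OR true OR false = true
[1] true OR false OR true = true
[2.1.3] false OR true = true
[2.1] true AND true AND true = true
[2.2.1.1.1] true → true = true
[2.2.1.1] NOT true = false
[2.2.1.2.2] NOT false = true
[2.2.1.2] true OR true = true
[2.2.1] false → true (antecedent false ⇒ implication holds) = true
[2.2] NOT true = false
[2] true → false = false
[root] true → false = false
Overall: false → blocked

Blocked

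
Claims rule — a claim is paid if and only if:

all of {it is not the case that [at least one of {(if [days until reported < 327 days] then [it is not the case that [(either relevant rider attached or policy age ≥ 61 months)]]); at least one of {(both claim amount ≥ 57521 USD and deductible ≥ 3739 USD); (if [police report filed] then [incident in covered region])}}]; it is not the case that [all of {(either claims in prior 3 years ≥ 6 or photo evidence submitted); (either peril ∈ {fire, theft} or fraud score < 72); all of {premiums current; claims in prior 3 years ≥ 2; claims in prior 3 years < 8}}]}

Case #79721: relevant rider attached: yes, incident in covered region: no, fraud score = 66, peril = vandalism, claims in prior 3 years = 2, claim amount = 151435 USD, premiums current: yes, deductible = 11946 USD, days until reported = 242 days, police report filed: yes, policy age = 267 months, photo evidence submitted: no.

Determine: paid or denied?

Denied

Atomic conditions:
  days until reported < 327 days: 242 < 327 is true
  relevant rider attached: yes → true
  policy age ≥ 61 months: 267 ≥ 61 is true
  claim amount ≥ 57521 USD: 151435 ≥ 57521 is true
  deductible ≥ 3739 USD: 11946 ≥ 3739 is true
  police report filed: yes → true
  incident in covered region: no → false
  claims in prior 3 years ≥ 6: 2 ≥ 6 is false
  photo evidence submitted: no → false
  peril ∈ {fire, theft}: vandalism is not in the set → false
  fraud score < 72: 66 < 72 is true
  premiums current: yes → true
  claims in prior 3 years ≥ 2: 2 ≥ 2 is true
  claims in prior 3 years < 8: 2 < 8 is true
Combine:
[1.1.1.2.1] true OR true = true
[1.1.1.2] NOT true = false
[1.1.1] true → false = false
[1.1.2.1] true AND true = true
[1.1.2.2] true → false = false
[1.1.2] true OR false = true
[1.1] false OR true = true
[1] NOT true = false
[2.1.1] false OR false = false
[2.1.2] false OR true = true
[2.1.3] true AND true AND true = true
[2.1] false AND true AND true = false
[2] NOT false = true
[root] false AND true = false
Overall: false → denied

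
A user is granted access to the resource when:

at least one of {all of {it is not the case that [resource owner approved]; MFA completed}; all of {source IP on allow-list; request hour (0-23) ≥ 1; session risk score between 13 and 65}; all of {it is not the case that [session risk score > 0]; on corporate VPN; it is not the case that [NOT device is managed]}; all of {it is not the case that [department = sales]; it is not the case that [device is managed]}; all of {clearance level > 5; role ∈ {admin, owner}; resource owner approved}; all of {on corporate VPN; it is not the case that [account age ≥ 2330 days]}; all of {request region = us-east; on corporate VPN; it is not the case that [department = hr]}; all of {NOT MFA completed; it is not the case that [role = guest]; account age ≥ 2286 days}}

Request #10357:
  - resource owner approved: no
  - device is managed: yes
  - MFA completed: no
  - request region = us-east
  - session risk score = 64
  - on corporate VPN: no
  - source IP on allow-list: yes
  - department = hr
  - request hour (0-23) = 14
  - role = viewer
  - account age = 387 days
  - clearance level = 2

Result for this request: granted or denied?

Atomic conditions:
  resource owner approved: no → false
  MFA completed: no → false
  source IP on allow-list: yes → true
  request hour (0-23) ≥ 1: 14 ≥ 1 is true
  session risk score between 13 and 65: 64 in [13, 65] is true
  session risk score > 0: 64 > 0 is true
  on corporate VPN: no → false
  NOT device is managed: yes → false
  department = sales: hr == sales is false
  device is managed: yes → true
  clearance level > 5: 2 > 5 is false
  role ∈ {admin, owner}: viewer is not in the set → false
  account age ≥ 2330 days: 387 ≥ 2330 is false
  request region = us-east: us-east == us-east is true
  department = hr: hr == hr is true
  NOT MFA completed: no → true
  role = guest: viewer == guest is false
  account age ≥ 2286 days: 387 ≥ 2286 is false
Combine:
[1.1] NOT false = true
[1] true AND false = false
[2] true AND true AND true = true
[3.1] NOT true = false
[3.3] NOT false = true
[3] false AND false AND true = false
[4.1] NOT false = true
[4.2] NOT true = false
[4] true AND false = false
[5] false AND false AND false = false
[6.2] NOT false = true
[6] false AND true = false
[7.3] NOT true = false
[7] true AND false AND false = false
[8.2] NOT false = true
[8] true AND true AND false = false
[root] false OR true OR false OR false OR false OR false OR false OR false = true
Overall: true → granted

Granted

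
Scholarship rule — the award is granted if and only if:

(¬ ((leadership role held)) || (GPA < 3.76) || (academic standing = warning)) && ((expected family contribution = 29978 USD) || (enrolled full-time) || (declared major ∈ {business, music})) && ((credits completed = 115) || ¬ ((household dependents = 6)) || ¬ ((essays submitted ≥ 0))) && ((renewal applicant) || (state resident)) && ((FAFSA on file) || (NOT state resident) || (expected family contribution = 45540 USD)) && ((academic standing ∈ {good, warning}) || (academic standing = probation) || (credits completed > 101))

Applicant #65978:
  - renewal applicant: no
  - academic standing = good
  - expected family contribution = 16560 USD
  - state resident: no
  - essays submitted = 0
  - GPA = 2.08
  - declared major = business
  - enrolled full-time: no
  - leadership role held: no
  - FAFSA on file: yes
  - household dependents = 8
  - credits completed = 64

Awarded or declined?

Declined

Atomic conditions:
  leadership role held: no → false
  GPA < 3.76: 2.08 < 3.76 is true
  academic standing = warning: good == warning is false
  expected family contribution = 29978 USD: 16560 == 29978 is false
  enrolled full-time: no → false
  declared major ∈ {business, music}: business is in the set → true
  credits completed = 115: 64 == 115 is false
  household dependents = 6: 8 == 6 is false
  essays submitted ≥ 0: 0 ≥ 0 is true
  renewal applicant: no → false
  state resident: no → false
  FAFSA on file: yes → true
  NOT state resident: no → true
  expected family contribution = 45540 USD: 16560 == 45540 is false
  academic standing ∈ {good, warning}: good is in the set → true
  academic standing = probation: good == probation is false
  credits completed > 101: 64 > 101 is false
Combine:
[1.1] NOT false = true
[1] true OR true OR false = true
[2] false OR false OR true = true
[3.2] NOT false = true
[3.3] NOT true = false
[3] false OR true OR false = true
[4] false OR false = false
[5] true OR true OR false = true
[6] true OR false OR false = true
[root] true AND true AND true AND false AND true AND true = false
Overall: false → declined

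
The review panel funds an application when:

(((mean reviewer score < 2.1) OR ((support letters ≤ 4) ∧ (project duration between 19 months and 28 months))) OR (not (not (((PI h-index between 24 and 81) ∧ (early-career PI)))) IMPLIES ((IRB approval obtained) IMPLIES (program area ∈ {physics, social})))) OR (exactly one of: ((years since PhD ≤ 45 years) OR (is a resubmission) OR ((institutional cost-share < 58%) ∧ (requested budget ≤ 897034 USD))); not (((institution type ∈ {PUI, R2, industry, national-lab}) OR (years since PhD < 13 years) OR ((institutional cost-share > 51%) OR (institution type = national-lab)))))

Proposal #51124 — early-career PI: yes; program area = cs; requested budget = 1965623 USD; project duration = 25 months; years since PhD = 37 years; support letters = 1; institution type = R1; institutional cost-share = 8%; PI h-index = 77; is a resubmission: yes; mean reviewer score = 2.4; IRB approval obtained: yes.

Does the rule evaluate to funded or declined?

Atomic conditions:
  mean reviewer score < 2.1: 2.4 < 2.1 is false
  support letters ≤ 4: 1 ≤ 4 is true
  project duration between 19 months and 28 months: 25 in [19, 28] is true
  PI h-index between 24 and 81: 77 in [24, 81] is true
  early-career PI: yes → true
  IRB approval obtained: yes → true
  program area ∈ {physics, social}: cs is not in the set → false
  years since PhD ≤ 45 years: 37 ≤ 45 is true
  is a resubmission: yes → true
  institutional cost-share < 58%: 8 < 58 is true
  requested budget ≤ 897034 USD: 1965623 ≤ 897034 is false
  institution type ∈ {PUI, R2, industry, national-lab}: R1 is not in the set → false
  years since PhD < 13 years: 37 < 13 is false
  institutional cost-share > 51%: 8 > 51 is false
  institution type = national-lab: R1 == national-lab is false
Combine:
[1.1.2] true AND true = true
[1.1] false OR true = true
[1.2.1.1.1] true AND true = true
[1.2.1.1] NOT true = false
[1.2.1] NOT false = true
[1.2.2] true → false = false
[1.2] true → false = false
[1] true OR false = true
[2.1.3] true AND false = false
[2.1] true OR true OR false = true
[2.2.1.3] false OR false = false
[2.2.1] false OR false OR false = false
[2.2] NOT false = true
[2] exactly-one(true, true) = false
[root] true OR false = true
Overall: true → funded

Funded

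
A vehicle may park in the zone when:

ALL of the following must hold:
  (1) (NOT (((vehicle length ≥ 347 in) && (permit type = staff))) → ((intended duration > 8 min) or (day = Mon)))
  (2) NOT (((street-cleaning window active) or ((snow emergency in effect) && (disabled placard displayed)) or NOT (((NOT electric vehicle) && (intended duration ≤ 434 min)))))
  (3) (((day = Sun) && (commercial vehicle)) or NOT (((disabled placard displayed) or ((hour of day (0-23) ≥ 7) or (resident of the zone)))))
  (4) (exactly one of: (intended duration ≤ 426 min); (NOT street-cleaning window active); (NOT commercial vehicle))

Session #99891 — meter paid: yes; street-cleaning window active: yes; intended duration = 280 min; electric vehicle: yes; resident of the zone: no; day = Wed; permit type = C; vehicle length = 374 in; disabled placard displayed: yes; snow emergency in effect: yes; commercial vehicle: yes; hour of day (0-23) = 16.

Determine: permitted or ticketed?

Atomic conditions:
  vehicle length ≥ 347 in: 374 ≥ 347 is true
  permit type = staff: C == staff is false
  intended duration > 8 min: 280 > 8 is true
  day = Mon: Wed == Mon is false
  street-cleaning window active: yes → true
  snow emergency in effect: yes → true
  disabled placard displayed: yes → true
  NOT electric vehicle: yes → false
  intended duration ≤ 434 min: 280 ≤ 434 is true
  day = Sun: Wed == Sun is false
  commercial vehicle: yes → true
  hour of day (0-23) ≥ 7: 16 ≥ 7 is true
  resident of the zone: no → false
  intended duration ≤ 426 min: 280 ≤ 426 is true
  NOT street-cleaning window active: yes → false
  NOT commercial vehicle: yes → false
Combine:
[1.1.1] true AND false = false
[1.1] NOT false = true
[1.2] true OR false = true
[1] true → true = true
[2.1.2] true AND true = true
[2.1.3.1] false AND true = false
[2.1.3] NOT false = true
[2.1] true OR true OR true = true
[2] NOT true = false
[3.1] false AND true = false
[3.2.1.2] true OR false = true
[3.2.1] true OR true = true
[3.2] NOT true = false
[3] false OR false = false
[4] exactly-one(true, false, false) = true
[root] true AND false AND false AND true = false
Overall: false → ticketed

Ticketed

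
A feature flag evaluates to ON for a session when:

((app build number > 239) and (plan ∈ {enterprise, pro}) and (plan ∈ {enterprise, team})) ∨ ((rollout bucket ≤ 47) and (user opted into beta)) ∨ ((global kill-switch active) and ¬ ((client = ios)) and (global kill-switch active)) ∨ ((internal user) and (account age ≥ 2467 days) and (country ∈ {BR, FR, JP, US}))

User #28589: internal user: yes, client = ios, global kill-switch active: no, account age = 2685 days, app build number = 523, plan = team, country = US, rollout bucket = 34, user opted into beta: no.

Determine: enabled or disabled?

Atomic conditions:
  app build number > 239: 523 > 239 is true
  plan ∈ {enterprise, pro}: team is not in the set → false
  plan ∈ {enterprise, team}: team is in the set → true
  rollout bucket ≤ 47: 34 ≤ 47 is true
  user opted into beta: no → false
  global kill-switch active: no → false
  client = ios: ios == ios is true
  internal user: yes → true
  account age ≥ 2467 days: 2685 ≥ 2467 is true
  country ∈ {BR, FR, JP, US}: US is in the set → true
Combine:
[1] true AND false AND true = false
[2] true AND false = false
[3.2] NOT true = false
[3] false AND false AND false = false
[4] true AND true AND true = true
[root] false OR false OR false OR true = true
Overall: true → enabled

Enabled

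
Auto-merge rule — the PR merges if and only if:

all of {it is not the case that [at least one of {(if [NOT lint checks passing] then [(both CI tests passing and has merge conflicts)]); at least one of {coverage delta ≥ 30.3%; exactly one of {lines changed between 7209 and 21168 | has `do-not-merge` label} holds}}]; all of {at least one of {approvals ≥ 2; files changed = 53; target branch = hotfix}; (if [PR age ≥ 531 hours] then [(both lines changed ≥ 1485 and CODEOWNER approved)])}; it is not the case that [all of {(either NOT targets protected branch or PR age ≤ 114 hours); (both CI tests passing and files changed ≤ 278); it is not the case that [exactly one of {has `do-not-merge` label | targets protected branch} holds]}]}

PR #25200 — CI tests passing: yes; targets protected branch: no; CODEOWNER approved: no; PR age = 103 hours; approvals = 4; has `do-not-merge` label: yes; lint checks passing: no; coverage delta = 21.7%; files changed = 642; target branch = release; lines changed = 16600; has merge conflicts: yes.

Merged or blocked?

Blocked

Atomic conditions:
  NOT lint checks passing: no → true
  CI tests passing: yes → true
  has merge conflicts: yes → true
  coverage delta ≥ 30.3%: 21.7 ≥ 30.3 is false
  lines changed between 7209 and 21168: 16600 in [7209, 21168] is true
  has `do-not-merge` label: yes → true
  approvals ≥ 2: 4 ≥ 2 is true
  files changed = 53: 642 == 53 is false
  target branch = hotfix: release == hotfix is false
  PR age ≥ 531 hours: 103 ≥ 531 is false
  lines changed ≥ 1485: 16600 ≥ 1485 is true
  CODEOWNER approved: no → false
  NOT targets protected branch: no → true
  PR age ≤ 114 hours: 103 ≤ 114 is true
  files changed ≤ 278: 642 ≤ 278 is false
  targets protected branch: no → false
Combine:
[1.1.1.2] true AND true = true
[1.1.1] true → true = true
[1.1.2.2] exactly-one(true, true) = false
[1.1.2] false OR false = false
[1.1] true OR false = true
[1] NOT true = false
[2.1] true OR false OR false = true
[2.2.2] true AND false = false
[2.2] false → false (antecedent false ⇒ implication holds) = true
[2] true AND true = true
[3.1.1] true OR true = true
[3.1.2] true AND false = false
[3.1.3.1] exactly-one(true, false) = true
[3.1.3] NOT true = false
[3.1] true AND false AND false = false
[3] NOT false = true
[root] false AND true AND true = false
Overall: false → blocked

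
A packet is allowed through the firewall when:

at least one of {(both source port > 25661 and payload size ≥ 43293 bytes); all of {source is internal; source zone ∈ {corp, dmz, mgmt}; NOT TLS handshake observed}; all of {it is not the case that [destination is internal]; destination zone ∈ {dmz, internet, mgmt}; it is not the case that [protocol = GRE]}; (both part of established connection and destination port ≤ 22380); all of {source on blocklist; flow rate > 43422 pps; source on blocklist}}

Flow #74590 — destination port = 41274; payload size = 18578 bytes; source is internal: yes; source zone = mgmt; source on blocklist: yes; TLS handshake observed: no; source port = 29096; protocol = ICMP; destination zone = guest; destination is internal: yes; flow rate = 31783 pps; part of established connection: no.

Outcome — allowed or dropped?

Atomic conditions:
  source port > 25661: 29096 > 25661 is true
  payload size ≥ 43293 bytes: 18578 ≥ 43293 is false
  source is internal: yes → true
  source zone ∈ {corp, dmz, mgmt}: mgmt is in the set → true
  NOT TLS handshake observed: no → true
  destination is internal: yes → true
  destination zone ∈ {dmz, internet, mgmt}: guest is not in the set → false
  protocol = GRE: ICMP == GRE is false
  part of established connection: no → false
  destination port ≤ 22380: 41274 ≤ 22380 is false
  source on blocklist: yes → true
  flow rate > 43422 pps: 31783 > 43422 is false
Combine:
[1] true AND false = false
[2] true AND true AND true = true
[3.1] NOT true = false
[3.3] NOT false = true
[3] false AND false AND true = false
[4] false AND false = false
[5] true AND false AND true = false
[root] false OR true OR false OR false OR false = true
Overall: true → allowed

Allowed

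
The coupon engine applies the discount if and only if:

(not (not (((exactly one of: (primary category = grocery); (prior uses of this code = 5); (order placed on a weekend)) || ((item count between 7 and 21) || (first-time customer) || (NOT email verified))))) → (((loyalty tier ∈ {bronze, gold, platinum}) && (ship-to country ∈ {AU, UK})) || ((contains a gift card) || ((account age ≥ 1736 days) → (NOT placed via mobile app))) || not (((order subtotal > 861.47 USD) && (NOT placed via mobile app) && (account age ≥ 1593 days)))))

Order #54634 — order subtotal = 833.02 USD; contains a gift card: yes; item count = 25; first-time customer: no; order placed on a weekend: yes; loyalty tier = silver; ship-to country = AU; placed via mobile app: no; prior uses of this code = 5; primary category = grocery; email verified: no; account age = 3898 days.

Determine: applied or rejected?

Applied

Atomic conditions:
  primary category = grocery: grocery == grocery is true
  prior uses of this code = 5: 5 == 5 is true
  order placed on a weekend: yes → true
  item count between 7 and 21: 25 in [7, 21] is false
  first-time customer: no → false
  NOT email verified: no → true
  loyalty tier ∈ {bronze, gold, platinum}: silver is not in the set → false
  ship-to country ∈ {AU, UK}: AU is in the set → true
  contains a gift card: yes → true
  account age ≥ 1736 days: 3898 ≥ 1736 is true
  NOT placed via mobile app: no → true
  order subtotal > 861.47 USD: 833.02 > 861.47 is false
  account age ≥ 1593 days: 3898 ≥ 1593 is true
Combine:
[1.1.1.1] exactly-one(true, true, true) = false
[1.1.1.2] false OR false OR true = true
[1.1.1] false OR true = true
[1.1] NOT true = false
[1] NOT false = true
[2.1] false AND true = false
[2.2.2] true → true = true
[2.2] true OR true = true
[2.3.1] false AND true AND true = false
[2.3] NOT false = true
[2] false OR true OR true = true
[root] true → true = true
Overall: true → applied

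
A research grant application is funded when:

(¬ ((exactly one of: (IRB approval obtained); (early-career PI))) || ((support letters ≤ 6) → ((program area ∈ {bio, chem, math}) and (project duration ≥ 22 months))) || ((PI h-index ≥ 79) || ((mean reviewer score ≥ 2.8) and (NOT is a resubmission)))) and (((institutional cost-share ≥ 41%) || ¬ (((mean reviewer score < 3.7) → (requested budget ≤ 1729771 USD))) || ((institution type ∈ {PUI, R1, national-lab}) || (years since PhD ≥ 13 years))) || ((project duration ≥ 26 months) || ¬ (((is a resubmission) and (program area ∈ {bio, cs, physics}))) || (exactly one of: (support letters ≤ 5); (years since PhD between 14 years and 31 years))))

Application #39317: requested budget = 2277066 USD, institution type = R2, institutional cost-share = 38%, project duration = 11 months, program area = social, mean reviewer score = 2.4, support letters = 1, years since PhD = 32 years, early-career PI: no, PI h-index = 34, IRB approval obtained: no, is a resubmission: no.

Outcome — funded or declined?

Atomic conditions:
  IRB approval obtained: no → false
  early-career PI: no → false
  support letters ≤ 6: 1 ≤ 6 is true
  program area ∈ {bio, chem, math}: social is not in the set → false
  project duration ≥ 22 months: 11 ≥ 22 is false
  PI h-index ≥ 79: 34 ≥ 79 is false
  mean reviewer score ≥ 2.8: 2.4 ≥ 2.8 is false
  NOT is a resubmission: no → true
  institutional cost-share ≥ 41%: 38 ≥ 41 is false
  mean reviewer score < 3.7: 2.4 < 3.7 is true
  requested budget ≤ 1729771 USD: 2277066 ≤ 1729771 is false
  institution type ∈ {PUI, R1, national-lab}: R2 is not in the set → false
  years since PhD ≥ 13 years: 32 ≥ 13 is true
  project duration ≥ 26 months: 11 ≥ 26 is false
  is a resubmission: no → false
  program area ∈ {bio, cs, physics}: social is not in the set → false
  support letters ≤ 5: 1 ≤ 5 is true
  years since PhD between 14 years and 31 years: 32 in [14, 31] is false
Combine:
[1.1.1] exactly-one(false, false) = false
[1.1] NOT false = true
[1.2.2] false AND false = false
[1.2] true → false = false
[1.3.2] false AND true = false
[1.3] false OR false = false
[1] true OR false OR false = true
[2.1.2.1] true → false = false
[2.1.2] NOT false = true
[2.1.3] false OR true = true
[2.1] false OR true OR true = true
[2.2.2.1] false AND false = false
[2.2.2] NOT false = true
[2.2.3] exactly-one(true, false) = true
[2.2] false OR true OR true = true
[2] true OR true = true
[root] true AND true = true
Overall: true → funded

Funded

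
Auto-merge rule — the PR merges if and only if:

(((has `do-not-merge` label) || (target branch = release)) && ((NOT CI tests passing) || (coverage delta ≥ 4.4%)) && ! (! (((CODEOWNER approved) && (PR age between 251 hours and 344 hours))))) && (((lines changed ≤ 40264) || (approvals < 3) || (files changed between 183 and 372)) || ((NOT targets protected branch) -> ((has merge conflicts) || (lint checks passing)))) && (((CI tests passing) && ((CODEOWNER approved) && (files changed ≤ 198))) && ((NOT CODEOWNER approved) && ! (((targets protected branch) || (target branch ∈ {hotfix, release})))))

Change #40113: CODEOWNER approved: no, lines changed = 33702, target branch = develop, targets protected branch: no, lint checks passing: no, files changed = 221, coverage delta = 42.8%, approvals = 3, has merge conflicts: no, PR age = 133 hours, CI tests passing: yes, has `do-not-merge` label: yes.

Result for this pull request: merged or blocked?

Blocked

Atomic conditions:
  has `do-not-merge` label: yes → true
  target branch = release: develop == release is false
  NOT CI tests passing: yes → false
  coverage delta ≥ 4.4%: 42.8 ≥ 4.4 is true
  CODEOWNER approved: no → false
  PR age between 251 hours and 344 hours: 133 in [251, 344] is false
  lines changed ≤ 40264: 33702 ≤ 40264 is true
  approvals < 3: 3 < 3 is false
  files changed between 183 and 372: 221 in [183, 372] is true
  NOT targets protected branch: no → true
  has merge conflicts: no → false
  lint checks passing: no → false
  CI tests passing: yes → true
  files changed ≤ 198: 221 ≤ 198 is false
  NOT CODEOWNER approved: no → true
  targets protected branch: no → false
  target branch ∈ {hotfix, release}: develop is not in the set → false
Combine:
[1.1] true OR false = true
[1.2] false OR true = true
[1.3.1.1] false AND false = false
[1.3.1] NOT false = true
[1.3] NOT true = false
[1] true AND true AND false = false
[2.1] true OR false OR true = true
[2.2.2] false OR false = false
[2.2] true → false = false
[2] true OR false = true
[3.1.2] false AND false = false
[3.1] true AND false = false
[3.2.2.1] false OR false = false
[3.2.2] NOT false = true
[3.2] true AND true = true
[3] false AND true = false
[root] false AND true AND false = false
Overall: false → blocked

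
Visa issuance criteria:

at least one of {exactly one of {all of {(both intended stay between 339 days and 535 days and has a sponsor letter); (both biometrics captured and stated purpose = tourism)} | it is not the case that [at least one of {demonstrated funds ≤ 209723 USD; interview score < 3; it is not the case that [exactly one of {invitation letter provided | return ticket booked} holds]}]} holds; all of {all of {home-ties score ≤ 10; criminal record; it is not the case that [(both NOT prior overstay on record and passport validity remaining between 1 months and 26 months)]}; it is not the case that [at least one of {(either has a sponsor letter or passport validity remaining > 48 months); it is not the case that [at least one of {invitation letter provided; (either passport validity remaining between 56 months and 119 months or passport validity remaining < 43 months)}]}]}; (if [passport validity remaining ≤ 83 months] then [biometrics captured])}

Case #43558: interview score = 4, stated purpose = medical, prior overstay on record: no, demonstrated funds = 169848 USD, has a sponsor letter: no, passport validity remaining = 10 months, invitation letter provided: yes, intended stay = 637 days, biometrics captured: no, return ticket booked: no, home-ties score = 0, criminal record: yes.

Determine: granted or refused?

Atomic conditions:
  intended stay between 339 days and 535 days: 637 in [339, 535] is false
  has a sponsor letter: no → false
  biometrics captured: no → false
  stated purpose = tourism: medical == tourism is false
  demonstrated funds ≤ 209723 USD: 169848 ≤ 209723 is true
  interview score < 3: 4 < 3 is false
  invitation letter provided: yes → true
  return ticket booked: no → false
  home-ties score ≤ 10: 0 ≤ 10 is true
  criminal record: yes → true
  NOT prior overstay on record: no → true
  passport validity remaining between 1 months and 26 months: 10 in [1, 26] is true
  passport validity remaining > 48 months: 10 > 48 is false
  passport validity remaining between 56 months and 119 months: 10 in [56, 119] is false
  passport validity remaining < 43 months: 10 < 43 is true
  passport validity remaining ≤ 83 months: 10 ≤ 83 is true
Combine:
[1.1.1] false AND false = false
[1.1.2] false AND false = false
[1.1] false AND false = false
[1.2.1.3.1] exactly-one(true, false) = true
[1.2.1.3] NOT true = false
[1.2.1] true OR false OR false = true
[1.2] NOT true = false
[1] exactly-one(false, false) = false
[2.1.3.1] true AND true = true
[2.1.3] NOT true = false
[2.1] true AND true AND false = false
[2.2.1.1] false OR false = false
[2.2.1.2.1.2] false OR true = true
[2.2.1.2.1] true OR true = true
[2.2.1.2] NOT true = false
[2.2.1] false OR false = false
[2.2] NOT false = true
[2] false AND true = false
[3] true → false = false
[root] false OR false OR false = false
Overall: false → refused

Refused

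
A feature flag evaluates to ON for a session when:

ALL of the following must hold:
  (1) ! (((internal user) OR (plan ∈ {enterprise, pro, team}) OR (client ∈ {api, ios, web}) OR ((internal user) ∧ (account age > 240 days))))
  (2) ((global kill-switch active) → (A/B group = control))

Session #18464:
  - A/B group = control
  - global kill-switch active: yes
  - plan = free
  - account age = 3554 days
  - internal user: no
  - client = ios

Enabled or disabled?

Disabled

Atomic conditions:
  internal user: no → false
  plan ∈ {enterprise, pro, team}: free is not in the set → false
  client ∈ {api, ios, web}: ios is in the set → true
  account age > 240 days: 3554 > 240 is true
  global kill-switch active: yes → true
  A/B group = control: control == control is true
Combine:
[1.1.4] false AND true = false
[1.1] false OR false OR true OR false = true
[1] NOT true = false
[2] true → true = true
[root] false AND true = false
Overall: false → disabled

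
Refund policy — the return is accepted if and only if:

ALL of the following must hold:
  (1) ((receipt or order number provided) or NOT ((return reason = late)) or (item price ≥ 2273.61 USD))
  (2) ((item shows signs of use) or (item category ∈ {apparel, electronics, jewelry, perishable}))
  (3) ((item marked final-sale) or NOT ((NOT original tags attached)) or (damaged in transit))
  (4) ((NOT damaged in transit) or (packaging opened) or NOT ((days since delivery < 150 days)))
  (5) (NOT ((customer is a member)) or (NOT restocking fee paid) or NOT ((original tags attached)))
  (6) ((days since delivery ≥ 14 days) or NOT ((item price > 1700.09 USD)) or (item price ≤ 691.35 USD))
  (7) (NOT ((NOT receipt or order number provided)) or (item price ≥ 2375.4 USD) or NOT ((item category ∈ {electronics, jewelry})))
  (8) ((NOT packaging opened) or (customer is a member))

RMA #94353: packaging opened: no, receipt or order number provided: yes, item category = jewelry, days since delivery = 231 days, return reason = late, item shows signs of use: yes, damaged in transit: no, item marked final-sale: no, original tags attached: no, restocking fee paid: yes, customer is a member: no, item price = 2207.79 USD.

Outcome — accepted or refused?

Atomic conditions:
  receipt or order number provided: yes → true
  return reason = late: late == late is true
  item price ≥ 2273.61 USD: 2207.79 ≥ 2273.61 is false
  item shows signs of use: yes → true
  item category ∈ {apparel, electronics, jewelry, perishable}: jewelry is in the set → true
  item marked final-sale: no → false
  NOT original tags attached: no → true
  damaged in transit: no → false
  NOT damaged in transit: no → true
  packaging opened: no → false
  days since delivery < 150 days: 231 < 150 is false
  customer is a member: no → false
  NOT restocking fee paid: yes → false
  original tags attached: no → false
  days since delivery ≥ 14 days: 231 ≥ 14 is true
  item price > 1700.09 USD: 2207.79 > 1700.09 is true
  item price ≤ 691.35 USD: 2207.79 ≤ 691.35 is false
  NOT receipt or order number provided: yes → false
  item price ≥ 2375.4 USD: 2207.79 ≥ 2375.4 is false
  item category ∈ {electronics, jewelry}: jewelry is in the set → true
  NOT packaging opened: no → true
Combine:
[1.2] NOT true = false
[1] true OR false OR false = true
[2] true OR true = true
[3.2] NOT true = false
[3] false OR false OR false = false
[4.3] NOT false = true
[4] true OR false OR true = true
[5.1] NOT false = true
[5.3] NOT false = true
[5] true OR false OR true = true
[6.2] NOT true = false
[6] true OR false OR false = true
[7.1] NOT false = true
[7.3] NOT true = false
[7] true OR false OR false = true
[8] true OR false = true
[root] true AND true AND false AND true AND true AND true AND true AND true = false
Overall: false → refused

Refused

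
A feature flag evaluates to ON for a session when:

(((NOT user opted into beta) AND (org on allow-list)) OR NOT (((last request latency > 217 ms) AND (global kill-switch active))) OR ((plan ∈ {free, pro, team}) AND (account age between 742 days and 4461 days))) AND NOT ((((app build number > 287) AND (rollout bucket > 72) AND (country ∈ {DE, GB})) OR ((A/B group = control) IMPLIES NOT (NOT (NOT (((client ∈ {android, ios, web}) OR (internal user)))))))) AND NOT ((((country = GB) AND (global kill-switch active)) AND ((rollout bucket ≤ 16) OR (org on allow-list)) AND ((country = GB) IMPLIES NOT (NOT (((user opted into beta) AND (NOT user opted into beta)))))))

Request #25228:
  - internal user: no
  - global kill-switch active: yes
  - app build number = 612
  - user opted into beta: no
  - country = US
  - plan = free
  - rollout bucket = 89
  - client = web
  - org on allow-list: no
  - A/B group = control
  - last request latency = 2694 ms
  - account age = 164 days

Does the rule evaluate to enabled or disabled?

Atomic conditions:
  NOT user opted into beta: no → true
  org on allow-list: no → false
  last request latency > 217 ms: 2694 > 217 is true
  global kill-switch active: yes → true
  plan ∈ {free, pro, team}: free is in the set → true
  account age between 742 days and 4461 days: 164 in [742, 4461] is false
  app build number > 287: 612 > 287 is true
  rollout bucket > 72: 89 > 72 is true
  country ∈ {DE, GB}: US is not in the set → false
  A/B group = control: control == control is true
  client ∈ {android, ios, web}: web is in the set → true
  internal user: no → false
  country = GB: US == GB is false
  rollout bucket ≤ 16: 89 ≤ 16 is false
  user opted into beta: no → false
Combine:
[1.1] true AND false = false
[1.2.1] true AND true = true
[1.2] NOT true = false
[1.3] true AND false = false
[1] false OR false OR false = false
[2.1.1] true AND true AND false = false
[2.1.2.2.1.1.1] true OR false = true
[2.1.2.2.1.1] NOT true = false
[2.1.2.2.1] NOT false = true
[2.1.2.2] NOT true = false
[2.1.2] true → false = false
[2.1] false OR false = false
[2] NOT false = true
[3.1.1] false AND true = false
[3.1.2] false OR false = false
[3.1.3.2.1.1] false AND true = false
[3.1.3.2.1] NOT false = true
[3.1.3.2] NOT true = false
[3.1.3] false → false (antecedent false ⇒ implication holds) = true
[3.1] false AND false AND true = false
[3] NOT false = true
[root] false AND true AND true = false
Overall: false → disabled

Disabled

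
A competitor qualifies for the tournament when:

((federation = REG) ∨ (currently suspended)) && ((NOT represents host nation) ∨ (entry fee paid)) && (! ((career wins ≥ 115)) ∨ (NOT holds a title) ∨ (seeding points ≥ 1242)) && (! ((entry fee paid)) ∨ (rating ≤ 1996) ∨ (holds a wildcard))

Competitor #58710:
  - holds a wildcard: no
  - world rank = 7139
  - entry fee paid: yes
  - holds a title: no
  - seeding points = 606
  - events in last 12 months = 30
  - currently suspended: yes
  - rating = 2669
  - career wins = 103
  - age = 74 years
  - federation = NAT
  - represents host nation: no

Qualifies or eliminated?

Atomic conditions:
  federation = REG: NAT == REG is false
  currently suspended: yes → true
  NOT represents host nation: no → true
  entry fee paid: yes → true
  career wins ≥ 115: 103 ≥ 115 is false
  NOT holds a title: no → true
  seeding points ≥ 1242: 606 ≥ 1242 is false
  rating ≤ 1996: 2669 ≤ 1996 is false
  holds a wildcard: no → false
Combine:
[1] false OR true = true
[2] true OR true = true
[3.1] NOT false = true
[3] true OR true OR false = true
[4.1] NOT true = false
[4] false OR false OR false = false
[root] true AND true AND true AND false = false
Overall: false → eliminated

Eliminated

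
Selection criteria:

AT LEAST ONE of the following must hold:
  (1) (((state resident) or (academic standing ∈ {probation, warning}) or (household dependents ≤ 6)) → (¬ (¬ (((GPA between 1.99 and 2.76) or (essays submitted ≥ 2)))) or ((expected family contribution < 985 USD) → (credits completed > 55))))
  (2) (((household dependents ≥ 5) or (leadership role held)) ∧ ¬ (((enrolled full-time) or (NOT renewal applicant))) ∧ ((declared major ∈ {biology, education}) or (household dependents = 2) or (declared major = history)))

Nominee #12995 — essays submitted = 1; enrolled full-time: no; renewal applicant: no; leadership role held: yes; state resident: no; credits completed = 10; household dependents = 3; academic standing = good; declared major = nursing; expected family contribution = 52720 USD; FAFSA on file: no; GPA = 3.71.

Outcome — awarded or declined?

Awarded

Atomic conditions:
  state resident: no → false
  academic standing ∈ {probation, warning}: good is not in the set → false
  household dependents ≤ 6: 3 ≤ 6 is true
  GPA between 1.99 and 2.76: 3.71 in [1.99, 2.76] is false
  essays submitted ≥ 2: 1 ≥ 2 is false
  expected family contribution < 985 USD: 52720 < 985 is false
  credits completed > 55: 10 > 55 is false
  household dependents ≥ 5: 3 ≥ 5 is false
  leadership role held: yes → true
  enrolled full-time: no → false
  NOT renewal applicant: no → true
  declared major ∈ {biology, education}: nursing is not in the set → false
  household dependents = 2: 3 == 2 is false
  declared major = history: nursing == history is false
Combine:
[1.1] false OR false OR true = true
[1.2.1.1.1] false OR false = false
[1.2.1.1] NOT false = true
[1.2.1] NOT true = false
[1.2.2] false → false (antecedent false ⇒ implication holds) = true
[1.2] false OR true = true
[1] true → true = true
[2.1] false OR true = true
[2.2.1] false OR true = true
[2.2] NOT true = false
[2.3] false OR false OR false = false
[2] true AND false AND false = false
[root] true OR false = true
Overall: true → awarded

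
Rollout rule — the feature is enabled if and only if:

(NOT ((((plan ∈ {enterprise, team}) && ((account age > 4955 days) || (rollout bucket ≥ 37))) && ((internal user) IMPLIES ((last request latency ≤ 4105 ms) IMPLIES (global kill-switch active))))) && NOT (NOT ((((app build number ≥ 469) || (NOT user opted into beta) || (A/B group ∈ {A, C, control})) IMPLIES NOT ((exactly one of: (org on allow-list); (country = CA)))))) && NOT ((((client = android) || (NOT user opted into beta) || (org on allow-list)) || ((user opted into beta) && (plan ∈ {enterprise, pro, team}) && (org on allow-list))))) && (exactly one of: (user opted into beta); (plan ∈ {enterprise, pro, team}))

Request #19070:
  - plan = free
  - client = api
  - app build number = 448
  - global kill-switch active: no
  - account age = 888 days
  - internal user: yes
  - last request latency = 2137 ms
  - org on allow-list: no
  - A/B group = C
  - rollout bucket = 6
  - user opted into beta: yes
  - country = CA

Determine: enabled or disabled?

Disabled

Atomic conditions:
  plan ∈ {enterprise, team}: free is not in the set → false
  account age > 4955 days: 888 > 4955 is false
  rollout bucket ≥ 37: 6 ≥ 37 is false
  internal user: yes → true
  last request latency ≤ 4105 ms: 2137 ≤ 4105 is true
  global kill-switch active: no → false
  app build number ≥ 469: 448 ≥ 469 is false
  NOT user opted into beta: yes → false
  A/B group ∈ {A, C, control}: C is in the set → true
  org on allow-list: no → false
  country = CA: CA == CA is true
  client = android: api == android is false
  user opted into beta: yes → true
  plan ∈ {enterprise, pro, team}: free is not in the set → false
Combine:
[1.1.1.1.2] false OR false = false
[1.1.1.1] false AND false = false
[1.1.1.2.2] true → false = false
[1.1.1.2] true → false = false
[1.1.1] false AND false = false
[1.1] NOT false = true
[1.2.1.1.1] false OR false OR true = true
[1.2.1.1.2.1] exactly-one(false, true) = true
[1.2.1.1.2] NOT true = false
[1.2.1.1] true → false = false
[1.2.1] NOT false = true
[1.2] NOT true = false
[1.3.1.1] false OR false OR false = false
[1.3.1.2] true AND false AND false = false
[1.3.1] false OR false = false
[1.3] NOT false = true
[1] true AND false AND true = false
[2] exactly-one(true, false) = true
[root] false AND true = false
Overall: false → disabled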